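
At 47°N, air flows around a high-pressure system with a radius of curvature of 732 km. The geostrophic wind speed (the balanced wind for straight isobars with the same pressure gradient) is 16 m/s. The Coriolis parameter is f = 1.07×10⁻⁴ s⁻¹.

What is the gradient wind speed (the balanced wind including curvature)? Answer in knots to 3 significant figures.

Around a high, pressure-gradient force acts outward with centrifugal, so Coriolis balances both:
fV = (1/ρ)|∂P/∂n| + V²/R  →  V² − fR·V + fR·V_g = 0
With fR = 1.07×10⁻⁴ × 732×10³ m = 78.3 m/s:
V = [fR − √((fR)² − 4 fR V_g)]/2 = [78.3 − √(78.3² − 4×78.3×16)]/2 = 22.4 m/s
Supergeostrophic (V > V_g = 16 m/s), as expected around a high.
Converting: 22.4 m/s × 1.944 = 43.6 knots

43.6 knots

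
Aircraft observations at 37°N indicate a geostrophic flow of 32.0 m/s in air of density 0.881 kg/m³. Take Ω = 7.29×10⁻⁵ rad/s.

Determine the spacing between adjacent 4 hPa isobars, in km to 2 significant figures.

Coriolis parameter at 37°N:
f = 2Ω sin φ = 2 × 7.29×10⁻⁵ × sin 37° = 8.77×10⁻⁵ s⁻¹
Geostrophic balance rearranged: |∂P/∂n| = f ρ V_g
|∂P/∂n| = 8.77×10⁻⁵ × 0.881 × 32.0 = 2.47×10⁻³ Pa/m
Isobar spacing: Δn = ΔP/|∂P/∂n| = 400 Pa / 2.47×10⁻³ Pa/m = 161701 m ≈ 160 km

160 km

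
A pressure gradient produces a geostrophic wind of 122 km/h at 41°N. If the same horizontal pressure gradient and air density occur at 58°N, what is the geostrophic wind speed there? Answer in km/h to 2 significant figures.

With the same pressure gradient and density, V_g ∝ 1/f ∝ 1/sin φ.
V₂ = V₁ · sin φ₁ / sin φ₂ = 122 × sin 41° / sin 58°
V₂ = 122 × 0.6561/0.8480 = 94 km/h

94 km/h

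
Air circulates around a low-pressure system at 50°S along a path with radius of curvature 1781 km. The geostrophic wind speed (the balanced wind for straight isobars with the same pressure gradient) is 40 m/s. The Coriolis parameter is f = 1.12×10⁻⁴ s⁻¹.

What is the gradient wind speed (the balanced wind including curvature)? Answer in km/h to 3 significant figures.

Around a low, centrifugal force acts outward with Coriolis, so pressure-gradient force balances both:
(1/ρ)|∂P/∂n| = fV + V²/R  →  V² + fR·V − fR·V_g = 0
With fR = 1.12×10⁻⁴ × 1781×10³ m = 199 m/s:
V = [−fR + √((fR)² + 4 fR V_g)]/2 = [−199 + √(199² + 4×199×40)]/2 = 34.2 m/s
Subgeostrophic (V < V_g = 40 m/s), as expected around a low.
Converting: 34.2 m/s × 3.6 = 123 km/h

123 km/h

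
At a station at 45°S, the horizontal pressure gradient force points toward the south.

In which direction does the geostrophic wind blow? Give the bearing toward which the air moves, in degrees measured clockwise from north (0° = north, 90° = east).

090°

The pressure-gradient force points toward the south (bearing 180°).
Geostrophic balance: in the Southern Hemisphere the Coriolis force deflects motion to the left, so the geostrophic wind blows 90° to the left of the pressure-gradient force (low pressure on the right).
Rotating 180° by 90° counterclockwise gives 090° — the wind blows toward the east.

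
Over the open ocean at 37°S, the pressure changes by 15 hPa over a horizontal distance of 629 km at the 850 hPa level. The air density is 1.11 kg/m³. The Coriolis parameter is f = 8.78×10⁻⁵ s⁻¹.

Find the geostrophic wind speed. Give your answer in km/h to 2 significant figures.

Pressure gradient: |∂P/∂n| = 1500 Pa / 629000 m = 2.38×10⁻³ Pa/m
Geostrophic balance (pressure-gradient force = Coriolis force):
V_g = (1/(fρ)) |∂P/∂n| = 2.38×10⁻³ / (8.78×10⁻⁵ × 1.11) = 24.5 m/s
Converting: 24.5 m/s × 3.6 = 88 km/h

88 km/h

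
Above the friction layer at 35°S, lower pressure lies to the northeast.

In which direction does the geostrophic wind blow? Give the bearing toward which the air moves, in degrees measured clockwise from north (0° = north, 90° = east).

The pressure-gradient force points toward the northeast (bearing 045°).
Geostrophic balance: in the Southern Hemisphere the Coriolis force deflects motion to the left, so the geostrophic wind blows 90° to the left of the pressure-gradient force (low pressure on the right).
Rotating 045° by 90° counterclockwise gives 315° — the wind blows toward the northwest.

315°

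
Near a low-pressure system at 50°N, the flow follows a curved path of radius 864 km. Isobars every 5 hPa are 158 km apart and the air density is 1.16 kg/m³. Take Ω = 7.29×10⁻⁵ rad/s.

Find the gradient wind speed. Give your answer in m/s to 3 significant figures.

20.2 m/s

Coriolis parameter at 50°N:
f = 2Ω sin φ = 2 × 7.29×10⁻⁵ × sin 50° = 1.12×10⁻⁴ s⁻¹
Pressure gradient: |∂P/∂n| = 500 Pa / 158000 m = 3.16×10⁻³ Pa/m
Geostrophic speed: V_g = |∂P/∂n|/(fρ) = 3.16×10⁻³/(1.12×10⁻⁴ × 1.16) = 24.4 m/s
Around a low, centrifugal force acts outward with Coriolis, so pressure-gradient force balances both:
(1/ρ)|∂P/∂n| = fV + V²/R  →  V² + fR·V − fR·V_g = 0
With fR = 1.12×10⁻⁴ × 864×10³ m = 96.5 m/s:
V = [−fR + √((fR)² + 4 fR V_g)]/2 = [−96.5 + √(96.5² + 4×96.5×24.4)]/2 = 20.2 m/s
Subgeostrophic (V < V_g = 24.4 m/s), as expected around a low.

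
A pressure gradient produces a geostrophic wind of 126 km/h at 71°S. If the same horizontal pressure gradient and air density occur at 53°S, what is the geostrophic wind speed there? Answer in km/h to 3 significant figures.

149 km/h

With the same pressure gradient and density, V_g ∝ 1/f ∝ 1/sin φ.
V₂ = V₁ · sin φ₁ / sin φ₂ = 126 × sin 71° / sin 53°
V₂ = 126 × 0.9455/0.7986 = 149 km/h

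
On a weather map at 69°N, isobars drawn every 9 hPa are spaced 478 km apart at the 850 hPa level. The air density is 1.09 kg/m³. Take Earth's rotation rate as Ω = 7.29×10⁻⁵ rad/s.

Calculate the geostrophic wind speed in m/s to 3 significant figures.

12.7 m/s

Coriolis parameter at 69°N:
f = 2Ω sin φ = 2 × 7.29×10⁻⁵ × sin 69° = 1.36×10⁻⁴ s⁻¹
Pressure gradient: |∂P/∂n| = 900 Pa / 478000 m = 1.88×10⁻³ Pa/m
Geostrophic balance (pressure-gradient force = Coriolis force):
V_g = (1/(fρ)) |∂P/∂n| = 1.88×10⁻³ / (1.36×10⁻⁴ × 1.09) = 12.7 m/s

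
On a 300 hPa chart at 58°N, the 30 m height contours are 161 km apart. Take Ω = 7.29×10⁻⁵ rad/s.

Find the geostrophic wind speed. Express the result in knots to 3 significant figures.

Coriolis parameter at 58°N:
f = 2Ω sin φ = 2 × 7.29×10⁻⁵ × sin 58° = 1.24×10⁻⁴ s⁻¹
Height gradient: |∂Z/∂n| = 30 m / 161000 m = 1.86×10⁻⁴
On a pressure surface, geostrophic balance gives V_g = (g/f)|∂Z/∂n|:
V_g = 9.81 × 1.86×10⁻⁴ / 1.24×10⁻⁴ = 14.8 m/s
Converting: 14.8 m/s × 1.944 = 28.7 knots

28.7 knots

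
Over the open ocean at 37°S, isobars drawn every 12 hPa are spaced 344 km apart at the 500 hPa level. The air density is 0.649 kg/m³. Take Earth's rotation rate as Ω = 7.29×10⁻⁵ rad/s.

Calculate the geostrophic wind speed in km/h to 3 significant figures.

221 km/h

Coriolis parameter at 37°S:
f = 2Ω sin φ = 2 × 7.29×10⁻⁵ × sin 37° = 8.77×10⁻⁵ s⁻¹
Pressure gradient: |∂P/∂n| = 1200 Pa / 344000 m = 3.49×10⁻³ Pa/m
Geostrophic balance (pressure-gradient force = Coriolis force):
V_g = (1/(fρ)) |∂P/∂n| = 3.49×10⁻³ / (8.77×10⁻⁵ × 0.649) = 61.3 m/s
Converting: 61.3 m/s × 3.6 = 221 km/h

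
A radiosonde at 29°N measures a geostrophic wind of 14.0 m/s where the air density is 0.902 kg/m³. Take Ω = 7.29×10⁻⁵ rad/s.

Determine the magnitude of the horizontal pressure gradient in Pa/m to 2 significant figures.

8.9×10⁻⁴ Pa/m

Coriolis parameter at 29°N:
f = 2Ω sin φ = 2 × 7.29×10⁻⁵ × sin 29° = 7.07×10⁻⁵ s⁻¹
Geostrophic balance rearranged: |∂P/∂n| = f ρ V_g
|∂P/∂n| = 7.07×10⁻⁵ × 0.902 × 14.0 = 8.93×10⁻⁴ Pa/m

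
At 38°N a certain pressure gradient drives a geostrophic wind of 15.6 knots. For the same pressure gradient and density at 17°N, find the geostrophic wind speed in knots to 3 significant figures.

With the same pressure gradient and density, V_g ∝ 1/f ∝ 1/sin φ.
V₂ = V₁ · sin φ₁ / sin φ₂ = 15.6 × sin 38° / sin 17°
V₂ = 15.6 × 0.6157/0.2924 = 32.8 knots

32.8 knots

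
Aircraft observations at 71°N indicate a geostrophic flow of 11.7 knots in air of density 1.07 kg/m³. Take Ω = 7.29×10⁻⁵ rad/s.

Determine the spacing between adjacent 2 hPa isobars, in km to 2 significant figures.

230 km

Coriolis parameter at 71°N:
f = 2Ω sin φ = 2 × 7.29×10⁻⁵ × sin 71° = 1.38×10⁻⁴ s⁻¹
Wind speed in SI: 11.7 knots = 6.02 m/s
Geostrophic balance rearranged: |∂P/∂n| = f ρ V_g
|∂P/∂n| = 1.38×10⁻⁴ × 1.07 × 6.02 = 8.88×10⁻⁴ Pa/m
Isobar spacing: Δn = ΔP/|∂P/∂n| = 200 Pa / 8.88×10⁻⁴ Pa/m = 225265 m ≈ 230 km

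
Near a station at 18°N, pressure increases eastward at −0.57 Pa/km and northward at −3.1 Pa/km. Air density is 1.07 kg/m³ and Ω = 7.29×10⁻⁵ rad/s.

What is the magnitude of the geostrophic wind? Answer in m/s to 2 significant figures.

Coriolis parameter at 18°N:
f = 2Ω sin φ = 2 × 7.29×10⁻⁵ × sin 18° = 4.51×10⁻⁵ s⁻¹
Component geostrophic relations (x east, y north):
u_g = −(1/(fρ)) ∂P/∂y,  v_g = (1/(fρ)) ∂P/∂x
u_g = −(−3.1×10⁻³)/(4.51×10⁻⁵ × 1.07) = 64.3 m/s;  v_g = (−0.57×10⁻³)/(4.51×10⁻⁵ × 1.07) = −11.8 m/s
|V_g| = √(u_g² + v_g²) = 65.4 m/s

65 m/s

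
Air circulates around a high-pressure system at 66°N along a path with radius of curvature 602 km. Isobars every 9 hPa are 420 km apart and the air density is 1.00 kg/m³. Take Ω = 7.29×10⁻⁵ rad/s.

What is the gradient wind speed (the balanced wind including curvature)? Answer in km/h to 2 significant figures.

Coriolis parameter at 66°N:
f = 2Ω sin φ = 2 × 7.29×10⁻⁵ × sin 66° = 1.33×10⁻⁴ s⁻¹
Pressure gradient: |∂P/∂n| = 900 Pa / 420000 m = 2.14×10⁻³ Pa/m
Geostrophic speed: V_g = |∂P/∂n|/(fρ) = 2.14×10⁻³/(1.33×10⁻⁴ × 1.00) = 16.1 m/s
Around a high, pressure-gradient force acts outward with centrifugal, so Coriolis balances both:
fV = (1/ρ)|∂P/∂n| + V²/R  →  V² − fR·V + fR·V_g = 0
With fR = 1.33×10⁻⁴ × 602×10³ m = 80.2 m/s:
V = [fR − √((fR)² − 4 fR V_g)]/2 = [80.2 − √(80.2² − 4×80.2×16.1)]/2 = 22.3 m/s
Supergeostrophic (V > V_g = 16.1 m/s), as expected around a high.
Converting: 22.3 m/s × 3.6 = 80 km/h

80 km/h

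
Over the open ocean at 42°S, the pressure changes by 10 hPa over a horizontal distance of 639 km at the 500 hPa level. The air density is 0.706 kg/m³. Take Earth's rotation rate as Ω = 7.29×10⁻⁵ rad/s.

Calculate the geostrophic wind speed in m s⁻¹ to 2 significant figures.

Coriolis parameter at 42°S:
f = 2Ω sin φ = 2 × 7.29×10⁻⁵ × sin 42° = 9.76×10⁻⁵ s⁻¹
Pressure gradient: |∂P/∂n| = 1000 Pa / 639000 m = 1.56×10⁻³ Pa/m
Geostrophic balance (pressure-gradient force = Coriolis force):
V_g = (1/(fρ)) |∂P/∂n| = 1.56×10⁻³ / (9.76×10⁻⁵ × 0.706) = 22.7 m/s

23 m s⁻¹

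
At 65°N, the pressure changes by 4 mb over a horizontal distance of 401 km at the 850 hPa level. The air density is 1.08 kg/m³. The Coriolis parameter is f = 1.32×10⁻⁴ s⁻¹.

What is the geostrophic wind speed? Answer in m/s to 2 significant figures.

Pressure gradient: |∂P/∂n| = 400 Pa / 401000 m = 9.98×10⁻⁴ Pa/m
Geostrophic balance (pressure-gradient force = Coriolis force):
V_g = (1/(fρ)) |∂P/∂n| = 9.98×10⁻⁴ / (1.32×10⁻⁴ × 1.08) = 7.00 m/s

7.0 m/s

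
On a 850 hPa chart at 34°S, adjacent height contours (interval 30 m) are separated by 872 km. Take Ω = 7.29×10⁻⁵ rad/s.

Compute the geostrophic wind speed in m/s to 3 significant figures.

4.14 m/s

Coriolis parameter at 34°S:
f = 2Ω sin φ = 2 × 7.29×10⁻⁵ × sin 34° = 8.15×10⁻⁵ s⁻¹
Height gradient: |∂Z/∂n| = 30 m / 872000 m = 3.44×10⁻⁵
On a pressure surface, geostrophic balance gives V_g = (g/f)|∂Z/∂n|:
V_g = 9.81 × 3.44×10⁻⁵ / 8.15×10⁻⁵ = 4.14 m/s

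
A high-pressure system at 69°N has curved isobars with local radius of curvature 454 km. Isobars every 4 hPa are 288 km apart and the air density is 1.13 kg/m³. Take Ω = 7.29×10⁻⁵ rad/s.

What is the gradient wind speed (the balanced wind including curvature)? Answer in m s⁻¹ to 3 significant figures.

11.0 m s⁻¹

Coriolis parameter at 69°N:
f = 2Ω sin φ = 2 × 7.29×10⁻⁵ × sin 69° = 1.36×10⁻⁴ s⁻¹
Pressure gradient: |∂P/∂n| = 400 Pa / 288000 m = 1.39×10⁻³ Pa/m
Geostrophic speed: V_g = |∂P/∂n|/(fρ) = 1.39×10⁻³/(1.36×10⁻⁴ × 1.13) = 9.03 m/s
Around a high, pressure-gradient force acts outward with centrifugal, so Coriolis balances both:
fV = (1/ρ)|∂P/∂n| + V²/R  →  V² − fR·V + fR·V_g = 0
With fR = 1.36×10⁻⁴ × 454×10³ m = 61.8 m/s:
V = [fR − √((fR)² − 4 fR V_g)]/2 = [61.8 − √(61.8² − 4×61.8×9.03)]/2 = 11 m/s
Supergeostrophic (V > V_g = 9.03 m/s), as expected around a high.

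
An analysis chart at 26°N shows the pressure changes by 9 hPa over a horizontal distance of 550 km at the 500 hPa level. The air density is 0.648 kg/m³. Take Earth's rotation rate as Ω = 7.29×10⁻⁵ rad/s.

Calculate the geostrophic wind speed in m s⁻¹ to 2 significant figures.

40 m s⁻¹

Coriolis parameter at 26°N:
f = 2Ω sin φ = 2 × 7.29×10⁻⁵ × sin 26° = 6.39×10⁻⁵ s⁻¹
Pressure gradient: |∂P/∂n| = 900 Pa / 550000 m = 1.64×10⁻³ Pa/m
Geostrophic balance (pressure-gradient force = Coriolis force):
V_g = (1/(fρ)) |∂P/∂n| = 1.64×10⁻³ / (6.39×10⁻⁵ × 0.648) = 39.5 m/s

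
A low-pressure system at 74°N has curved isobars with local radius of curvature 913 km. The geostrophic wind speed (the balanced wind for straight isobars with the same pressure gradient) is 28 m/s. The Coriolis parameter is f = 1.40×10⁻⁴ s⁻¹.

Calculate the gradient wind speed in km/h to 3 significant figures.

85.1 km/h

Around a low, centrifugal force acts outward with Coriolis, so pressure-gradient force balances both:
(1/ρ)|∂P/∂n| = fV + V²/R  →  V² + fR·V − fR·V_g = 0
With fR = 1.40×10⁻⁴ × 913×10³ m = 128 m/s:
V = [−fR + √((fR)² + 4 fR V_g)]/2 = [−128 + √(128² + 4×128×28)]/2 = 23.6 m/s
Subgeostrophic (V < V_g = 28 m/s), as expected around a low.
Converting: 23.6 m/s × 3.6 = 85.1 km/h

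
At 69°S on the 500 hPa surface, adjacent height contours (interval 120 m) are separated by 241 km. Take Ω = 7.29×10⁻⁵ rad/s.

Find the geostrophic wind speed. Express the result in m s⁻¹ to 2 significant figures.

Coriolis parameter at 69°S:
f = 2Ω sin φ = 2 × 7.29×10⁻⁵ × sin 69° = 1.36×10⁻⁴ s⁻¹
Height gradient: |∂Z/∂n| = 120 m / 241000 m = 4.98×10⁻⁴
On a pressure surface, geostrophic balance gives V_g = (g/f)|∂Z/∂n|:
V_g = 9.81 × 4.98×10⁻⁴ / 1.36×10⁻⁴ = 35.9 m/s

36 m s⁻¹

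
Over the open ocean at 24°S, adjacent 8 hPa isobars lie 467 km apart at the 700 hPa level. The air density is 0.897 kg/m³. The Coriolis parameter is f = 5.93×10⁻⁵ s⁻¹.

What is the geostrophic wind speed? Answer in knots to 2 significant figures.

63 knots

Pressure gradient: |∂P/∂n| = 800 Pa / 467000 m = 1.71×10⁻³ Pa/m
Geostrophic balance (pressure-gradient force = Coriolis force):
V_g = (1/(fρ)) |∂P/∂n| = 1.71×10⁻³ / (5.93×10⁻⁵ × 0.897) = 32.2 m/s
Converting: 32.2 m/s × 1.944 = 63 knots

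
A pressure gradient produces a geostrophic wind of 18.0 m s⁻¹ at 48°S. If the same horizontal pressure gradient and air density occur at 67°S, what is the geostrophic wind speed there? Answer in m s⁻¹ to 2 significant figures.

15 m s⁻¹

With the same pressure gradient and density, V_g ∝ 1/f ∝ 1/sin φ.
V₂ = V₁ · sin φ₁ / sin φ₂ = 18.0 × sin 48° / sin 67°
V₂ = 18.0 × 0.7431/0.9205 = 15 m s⁻¹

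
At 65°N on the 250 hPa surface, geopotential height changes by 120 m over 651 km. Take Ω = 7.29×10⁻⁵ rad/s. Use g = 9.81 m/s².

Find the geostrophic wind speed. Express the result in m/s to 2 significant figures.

14 m/s

Coriolis parameter at 65°N:
f = 2Ω sin φ = 2 × 7.29×10⁻⁵ × sin 65° = 1.32×10⁻⁴ s⁻¹
Height gradient: |∂Z/∂n| = 120 m / 651000 m = 1.84×10⁻⁴
On a pressure surface, geostrophic balance gives V_g = (g/f)|∂Z/∂n|:
V_g = 9.81 × 1.84×10⁻⁴ / 1.32×10⁻⁴ = 13.7 m/s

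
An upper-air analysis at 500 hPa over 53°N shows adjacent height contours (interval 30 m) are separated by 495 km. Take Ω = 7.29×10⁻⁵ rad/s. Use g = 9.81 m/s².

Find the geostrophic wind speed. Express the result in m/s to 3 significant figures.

Coriolis parameter at 53°N:
f = 2Ω sin φ = 2 × 7.29×10⁻⁵ × sin 53° = 1.16×10⁻⁴ s⁻¹
Height gradient: |∂Z/∂n| = 30 m / 495000 m = 6.06×10⁻⁵
On a pressure surface, geostrophic balance gives V_g = (g/f)|∂Z/∂n|:
V_g = 9.81 × 6.06×10⁻⁵ / 1.16×10⁻⁴ = 5.11 m/s

5.11 m/s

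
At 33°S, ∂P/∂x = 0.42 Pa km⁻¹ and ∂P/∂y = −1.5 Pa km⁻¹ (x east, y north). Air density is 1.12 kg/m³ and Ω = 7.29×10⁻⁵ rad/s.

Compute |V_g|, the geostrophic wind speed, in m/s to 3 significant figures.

17.5 m/s

Coriolis parameter at 33°S:
f = 2Ω sin φ = 2 × 7.29×10⁻⁵ × sin 33° = 7.94×10⁻⁵ s⁻¹
In the Southern Hemisphere f is negative: f = −7.94×10⁻⁵ s⁻¹.
Component geostrophic relations (x east, y north):
u_g = −(1/(fρ)) ∂P/∂y,  v_g = (1/(fρ)) ∂P/∂x
u_g = −(−1.5×10⁻³)/(−7.94×10⁻⁵ × 1.12) = −16.9 m/s;  v_g = (0.42×10⁻³)/(−7.94×10⁻⁵ × 1.12) = −4.72 m/s
|V_g| = √(u_g² + v_g²) = 17.5 m/s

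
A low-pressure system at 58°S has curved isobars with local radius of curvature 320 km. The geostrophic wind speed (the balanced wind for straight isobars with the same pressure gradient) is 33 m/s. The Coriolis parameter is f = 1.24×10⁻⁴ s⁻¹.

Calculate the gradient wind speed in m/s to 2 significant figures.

21 m/s

Around a low, centrifugal force acts outward with Coriolis, so pressure-gradient force balances both:
(1/ρ)|∂P/∂n| = fV + V²/R  →  V² + fR·V − fR·V_g = 0
With fR = 1.24×10⁻⁴ × 320×10³ m = 39.7 m/s:
V = [−fR + √((fR)² + 4 fR V_g)]/2 = [−39.7 + √(39.7² + 4×39.7×33)]/2 = 21.4 m/s
Subgeostrophic (V < V_g = 33 m/s), as expected around a low.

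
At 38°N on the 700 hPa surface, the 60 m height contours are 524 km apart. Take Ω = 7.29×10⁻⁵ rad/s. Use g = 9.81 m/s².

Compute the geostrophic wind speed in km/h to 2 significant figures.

Coriolis parameter at 38°N:
f = 2Ω sin φ = 2 × 7.29×10⁻⁵ × sin 38° = 8.98×10⁻⁵ s⁻¹
Height gradient: |∂Z/∂n| = 60 m / 524000 m = 1.15×10⁻⁴
On a pressure surface, geostrophic balance gives V_g = (g/f)|∂Z/∂n|:
V_g = 9.81 × 1.15×10⁻⁴ / 8.98×10⁻⁵ = 12.5 m/s
Converting: 12.5 m/s × 3.6 = 45 km/h

45 km/h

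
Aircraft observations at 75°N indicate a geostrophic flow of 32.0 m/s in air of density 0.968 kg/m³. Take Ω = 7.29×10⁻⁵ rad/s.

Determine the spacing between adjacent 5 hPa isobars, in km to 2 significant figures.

110 km

Coriolis parameter at 75°N:
f = 2Ω sin φ = 2 × 7.29×10⁻⁵ × sin 75° = 1.41×10⁻⁴ s⁻¹
Geostrophic balance rearranged: |∂P/∂n| = f ρ V_g
|∂P/∂n| = 1.41×10⁻⁴ × 0.968 × 32.0 = 4.36×10⁻³ Pa/m
Isobar spacing: Δn = ΔP/|∂P/∂n| = 500 Pa / 4.36×10⁻³ Pa/m = 114616 m ≈ 110 km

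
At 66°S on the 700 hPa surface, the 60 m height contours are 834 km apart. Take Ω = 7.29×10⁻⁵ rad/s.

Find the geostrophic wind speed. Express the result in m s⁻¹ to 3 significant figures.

Coriolis parameter at 66°S:
f = 2Ω sin φ = 2 × 7.29×10⁻⁵ × sin 66° = 1.33×10⁻⁴ s⁻¹
Height gradient: |∂Z/∂n| = 60 m / 834000 m = 7.19×10⁻⁵
On a pressure surface, geostrophic balance gives V_g = (g/f)|∂Z/∂n|:
V_g = 9.81 × 7.19×10⁻⁵ / 1.33×10⁻⁴ = 5.30 m/s

5.30 m s⁻¹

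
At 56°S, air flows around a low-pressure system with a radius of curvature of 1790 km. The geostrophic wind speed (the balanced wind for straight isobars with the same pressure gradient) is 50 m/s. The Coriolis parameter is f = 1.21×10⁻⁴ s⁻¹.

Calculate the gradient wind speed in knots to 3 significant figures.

Around a low, centrifugal force acts outward with Coriolis, so pressure-gradient force balances both:
(1/ρ)|∂P/∂n| = fV + V²/R  →  V² + fR·V − fR·V_g = 0
With fR = 1.21×10⁻⁴ × 1790×10³ m = 217 m/s:
V = [−fR + √((fR)² + 4 fR V_g)]/2 = [−217 + √(217² + 4×217×50)]/2 = 41.9 m/s
Subgeostrophic (V < V_g = 50 m/s), as expected around a low.
Converting: 41.9 m/s × 1.944 = 81.4 knots

81.4 knots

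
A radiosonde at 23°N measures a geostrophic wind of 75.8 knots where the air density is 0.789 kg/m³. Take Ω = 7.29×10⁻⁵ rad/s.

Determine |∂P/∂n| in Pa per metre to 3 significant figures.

1.75×10⁻³ Pa/m

Coriolis parameter at 23°N:
f = 2Ω sin φ = 2 × 7.29×10⁻⁵ × sin 23° = 5.70×10⁻⁵ s⁻¹
Wind speed in SI: 75.8 knots = 39.0 m/s
Geostrophic balance rearranged: |∂P/∂n| = f ρ V_g
|∂P/∂n| = 5.70×10⁻⁵ × 0.789 × 39.0 = 1.75×10⁻³ Pa/m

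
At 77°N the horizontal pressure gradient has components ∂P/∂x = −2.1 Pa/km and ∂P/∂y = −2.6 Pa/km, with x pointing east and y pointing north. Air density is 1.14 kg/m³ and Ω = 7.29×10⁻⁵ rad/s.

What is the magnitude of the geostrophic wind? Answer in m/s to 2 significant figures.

21 m/s

Coriolis parameter at 77°N:
f = 2Ω sin φ = 2 × 7.29×10⁻⁵ × sin 77° = 1.42×10⁻⁴ s⁻¹
Component geostrophic relations (x east, y north):
u_g = −(1/(fρ)) ∂P/∂y,  v_g = (1/(fρ)) ∂P/∂x
u_g = −(−2.6×10⁻³)/(1.42×10⁻⁴ × 1.14) = 16.1 m/s;  v_g = (−2.1×10⁻³)/(1.42×10⁻⁴ × 1.14) = −13.0 m/s
|V_g| = √(u_g² + v_g²) = 20.6 m/s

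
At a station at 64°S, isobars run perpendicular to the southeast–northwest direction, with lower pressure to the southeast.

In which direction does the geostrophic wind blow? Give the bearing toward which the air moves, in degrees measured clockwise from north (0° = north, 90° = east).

045°

The pressure-gradient force points toward the southeast (bearing 135°).
Geostrophic balance: in the Southern Hemisphere the Coriolis force deflects motion to the left, so the geostrophic wind blows 90° to the left of the pressure-gradient force (low pressure on the right).
Rotating 135° by 90° counterclockwise gives 045° — the wind blows toward the northeast.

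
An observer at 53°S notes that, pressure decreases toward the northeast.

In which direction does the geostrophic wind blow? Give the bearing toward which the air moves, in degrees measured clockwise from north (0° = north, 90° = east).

315°

The pressure-gradient force points toward the northeast (bearing 045°).
Geostrophic balance: in the Southern Hemisphere the Coriolis force deflects motion to the left, so the geostrophic wind blows 90° to the left of the pressure-gradient force (low pressure on the right).
Rotating 045° by 90° counterclockwise gives 315° — the wind blows toward the northwest.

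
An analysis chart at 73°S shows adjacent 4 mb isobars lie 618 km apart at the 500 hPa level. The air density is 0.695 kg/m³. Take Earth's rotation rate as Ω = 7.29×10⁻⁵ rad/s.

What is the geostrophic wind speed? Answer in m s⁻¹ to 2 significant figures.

Coriolis parameter at 73°S:
f = 2Ω sin φ = 2 × 7.29×10⁻⁵ × sin 73° = 1.39×10⁻⁴ s⁻¹
Pressure gradient: |∂P/∂n| = 400 Pa / 618000 m = 6.47×10⁻⁴ Pa/m
Geostrophic balance (pressure-gradient force = Coriolis force):
V_g = (1/(fρ)) |∂P/∂n| = 6.47×10⁻⁴ / (1.39×10⁻⁴ × 0.695) = 6.68 m/s

6.7 m s⁻¹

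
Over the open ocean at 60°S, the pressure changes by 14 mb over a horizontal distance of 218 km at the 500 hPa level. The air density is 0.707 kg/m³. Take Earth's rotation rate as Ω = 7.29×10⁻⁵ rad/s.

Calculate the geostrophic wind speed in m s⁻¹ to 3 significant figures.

Coriolis parameter at 60°S:
f = 2Ω sin φ = 2 × 7.29×10⁻⁵ × sin 60° = 1.26×10⁻⁴ s⁻¹
Pressure gradient: |∂P/∂n| = 1400 Pa / 218000 m = 6.42×10⁻³ Pa/m
Geostrophic balance (pressure-gradient force = Coriolis force):
V_g = (1/(fρ)) |∂P/∂n| = 6.42×10⁻³ / (1.26×10⁻⁴ × 0.707) = 71.9 m/s

71.9 m s⁻¹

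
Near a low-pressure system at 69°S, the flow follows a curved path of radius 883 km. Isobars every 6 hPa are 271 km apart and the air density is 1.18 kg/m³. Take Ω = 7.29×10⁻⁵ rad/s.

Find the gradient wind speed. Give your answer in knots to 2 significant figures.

Coriolis parameter at 69°S:
f = 2Ω sin φ = 2 × 7.29×10⁻⁵ × sin 69° = 1.36×10⁻⁴ s⁻¹
Pressure gradient: |∂P/∂n| = 600 Pa / 271000 m = 2.21×10⁻³ Pa/m
Geostrophic speed: V_g = |∂P/∂n|/(fρ) = 2.21×10⁻³/(1.36×10⁻⁴ × 1.18) = 13.8 m/s
Around a low, centrifugal force acts outward with Coriolis, so pressure-gradient force balances both:
(1/ρ)|∂P/∂n| = fV + V²/R  →  V² + fR·V − fR·V_g = 0
With fR = 1.36×10⁻⁴ × 883×10³ m = 120 m/s:
V = [−fR + √((fR)² + 4 fR V_g)]/2 = [−120 + √(120² + 4×120×13.8)]/2 = 12.5 m/s
Subgeostrophic (V < V_g = 13.8 m/s), as expected around a low.
Converting: 12.5 m/s × 1.944 = 24 knots

24 knots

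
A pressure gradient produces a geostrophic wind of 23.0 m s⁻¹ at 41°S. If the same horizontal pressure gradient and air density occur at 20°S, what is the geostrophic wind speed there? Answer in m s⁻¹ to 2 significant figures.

44 m s⁻¹

With the same pressure gradient and density, V_g ∝ 1/f ∝ 1/sin φ.
V₂ = V₁ · sin φ₁ / sin φ₂ = 23.0 × sin 41° / sin 20°
V₂ = 23.0 × 0.6561/0.3420 = 44 m s⁻¹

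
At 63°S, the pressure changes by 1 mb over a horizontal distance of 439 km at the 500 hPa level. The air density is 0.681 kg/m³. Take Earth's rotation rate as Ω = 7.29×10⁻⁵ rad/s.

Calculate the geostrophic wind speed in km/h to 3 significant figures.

Coriolis parameter at 63°S:
f = 2Ω sin φ = 2 × 7.29×10⁻⁵ × sin 63° = 1.30×10⁻⁴ s⁻¹
Pressure gradient: |∂P/∂n| = 100 Pa / 439000 m = 2.28×10⁻⁴ Pa/m
Geostrophic balance (pressure-gradient force = Coriolis force):
V_g = (1/(fρ)) |∂P/∂n| = 2.28×10⁻⁴ / (1.30×10⁻⁴ × 0.681) = 2.57 m/s
Converting: 2.57 m/s × 3.6 = 9.27 km/h

9.27 km/h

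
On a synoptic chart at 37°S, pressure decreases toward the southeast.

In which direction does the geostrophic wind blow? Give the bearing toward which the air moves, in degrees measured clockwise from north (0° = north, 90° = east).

The pressure-gradient force points toward the southeast (bearing 135°).
Geostrophic balance: in the Southern Hemisphere the Coriolis force deflects motion to the left, so the geostrophic wind blows 90° to the left of the pressure-gradient force (low pressure on the right).
Rotating 135° by 90° counterclockwise gives 045° — the wind blows toward the northeast.

045°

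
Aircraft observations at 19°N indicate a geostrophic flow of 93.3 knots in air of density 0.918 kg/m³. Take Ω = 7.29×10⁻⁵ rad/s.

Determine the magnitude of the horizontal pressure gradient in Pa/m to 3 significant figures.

2.09×10⁻³ Pa/m

Coriolis parameter at 19°N:
f = 2Ω sin φ = 2 × 7.29×10⁻⁵ × sin 19° = 4.75×10⁻⁵ s⁻¹
Wind speed in SI: 93.3 knots = 48.0 m/s
Geostrophic balance rearranged: |∂P/∂n| = f ρ V_g
|∂P/∂n| = 4.75×10⁻⁵ × 0.918 × 48.0 = 2.09×10⁻³ Pa/m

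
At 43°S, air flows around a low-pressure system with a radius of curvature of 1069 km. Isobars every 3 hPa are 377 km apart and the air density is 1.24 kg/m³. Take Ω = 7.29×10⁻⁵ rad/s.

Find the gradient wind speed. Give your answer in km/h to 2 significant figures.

22 km/h

Coriolis parameter at 43°S:
f = 2Ω sin φ = 2 × 7.29×10⁻⁵ × sin 43° = 9.94×10⁻⁵ s⁻¹
Pressure gradient: |∂P/∂n| = 300 Pa / 377000 m = 7.96×10⁻⁴ Pa/m
Geostrophic speed: V_g = |∂P/∂n|/(fρ) = 7.96×10⁻⁴/(9.94×10⁻⁵ × 1.24) = 6.45 m/s
Around a low, centrifugal force acts outward with Coriolis, so pressure-gradient force balances both:
(1/ρ)|∂P/∂n| = fV + V²/R  →  V² + fR·V − fR·V_g = 0
With fR = 9.94×10⁻⁵ × 1069×10³ m = 106 m/s:
V = [−fR + √((fR)² + 4 fR V_g)]/2 = [−106 + √(106² + 4×106×6.45)]/2 = 6.1 m/s
Subgeostrophic (V < V_g = 6.45 m/s), as expected around a low.
Converting: 6.1 m/s × 3.6 = 22 km/h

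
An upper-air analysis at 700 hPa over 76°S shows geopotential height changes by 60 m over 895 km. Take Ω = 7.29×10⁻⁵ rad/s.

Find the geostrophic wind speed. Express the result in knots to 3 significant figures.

Coriolis parameter at 76°S:
f = 2Ω sin φ = 2 × 7.29×10⁻⁵ × sin 76° = 1.41×10⁻⁴ s⁻¹
Height gradient: |∂Z/∂n| = 60 m / 895000 m = 6.70×10⁻⁵
On a pressure surface, geostrophic balance gives V_g = (g/f)|∂Z/∂n|:
V_g = 9.81 × 6.70×10⁻⁵ / 1.41×10⁻⁴ = 4.65 m/s
Converting: 4.65 m/s × 1.944 = 9.04 knots

9.04 knots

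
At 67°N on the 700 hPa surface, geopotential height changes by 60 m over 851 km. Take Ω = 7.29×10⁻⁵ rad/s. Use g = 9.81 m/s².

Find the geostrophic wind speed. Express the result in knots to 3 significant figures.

10.0 knots

Coriolis parameter at 67°N:
f = 2Ω sin φ = 2 × 7.29×10⁻⁵ × sin 67° = 1.34×10⁻⁴ s⁻¹
Height gradient: |∂Z/∂n| = 60 m / 851000 m = 7.05×10⁻⁵
On a pressure surface, geostrophic balance gives V_g = (g/f)|∂Z/∂n|:
V_g = 9.81 × 7.05×10⁻⁵ / 1.34×10⁻⁴ = 5.15 m/s
Converting: 5.15 m/s × 1.944 = 10.0 knots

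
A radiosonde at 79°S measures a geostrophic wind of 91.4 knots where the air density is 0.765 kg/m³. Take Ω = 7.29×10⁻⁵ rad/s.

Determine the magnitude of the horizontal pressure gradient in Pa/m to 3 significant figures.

5.15×10⁻³ Pa/m

Coriolis parameter at 79°S:
f = 2Ω sin φ = 2 × 7.29×10⁻⁵ × sin 79° = 1.43×10⁻⁴ s⁻¹
Wind speed in SI: 91.4 knots = 47.0 m/s
Geostrophic balance rearranged: |∂P/∂n| = f ρ V_g
|∂P/∂n| = 1.43×10⁻⁴ × 0.765 × 47.0 = 5.15×10⁻³ Pa/m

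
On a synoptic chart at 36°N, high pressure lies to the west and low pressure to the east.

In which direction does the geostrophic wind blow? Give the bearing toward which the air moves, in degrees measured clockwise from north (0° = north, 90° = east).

The pressure-gradient force points toward the east (bearing 090°).
Geostrophic balance: in the Northern Hemisphere the Coriolis force deflects motion to the right, so the geostrophic wind blows 90° to the right of the pressure-gradient force (low pressure on the left).
Rotating 090° by 90° clockwise gives 180° — the wind blows toward the south.

180°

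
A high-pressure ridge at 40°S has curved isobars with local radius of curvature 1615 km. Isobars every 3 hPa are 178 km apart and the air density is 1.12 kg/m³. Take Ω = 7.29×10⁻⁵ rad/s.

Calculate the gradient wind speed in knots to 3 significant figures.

35.5 knots

Coriolis parameter at 40°S:
f = 2Ω sin φ = 2 × 7.29×10⁻⁵ × sin 40° = 9.37×10⁻⁵ s⁻¹
Pressure gradient: |∂P/∂n| = 300 Pa / 178000 m = 1.69×10⁻³ Pa/m
Geostrophic speed: V_g = |∂P/∂n|/(fρ) = 1.69×10⁻³/(9.37×10⁻⁵ × 1.12) = 16.1 m/s
Around a high, pressure-gradient force acts outward with centrifugal, so Coriolis balances both:
fV = (1/ρ)|∂P/∂n| + V²/R  →  V² − fR·V + fR·V_g = 0
With fR = 9.37×10⁻⁵ × 1615×10³ m = 151 m/s:
V = [fR − √((fR)² − 4 fR V_g)]/2 = [151 − √(151² − 4×151×16.1)]/2 = 18.3 m/s
Supergeostrophic (V > V_g = 16.1 m/s), as expected around a high.
Converting: 18.3 m/s × 1.944 = 35.5 knots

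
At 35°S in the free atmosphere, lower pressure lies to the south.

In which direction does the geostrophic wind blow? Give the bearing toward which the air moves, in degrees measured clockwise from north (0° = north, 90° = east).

The pressure-gradient force points toward the south (bearing 180°).
Geostrophic balance: in the Southern Hemisphere the Coriolis force deflects motion to the left, so the geostrophic wind blows 90° to the left of the pressure-gradient force (low pressure on the right).
Rotating 180° by 90° counterclockwise gives 090° — the wind blows toward the east.

090°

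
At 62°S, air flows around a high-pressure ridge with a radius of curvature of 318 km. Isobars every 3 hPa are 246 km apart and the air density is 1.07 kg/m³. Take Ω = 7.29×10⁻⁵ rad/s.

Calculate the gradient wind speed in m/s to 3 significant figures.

Coriolis parameter at 62°S:
f = 2Ω sin φ = 2 × 7.29×10⁻⁵ × sin 62° = 1.29×10⁻⁴ s⁻¹
Pressure gradient: |∂P/∂n| = 300 Pa / 246000 m = 1.22×10⁻³ Pa/m
Geostrophic speed: V_g = |∂P/∂n|/(fρ) = 1.22×10⁻³/(1.29×10⁻⁴ × 1.07) = 8.85 m/s
Around a high, pressure-gradient force acts outward with centrifugal, so Coriolis balances both:
fV = (1/ρ)|∂P/∂n| + V²/R  →  V² − fR·V + fR·V_g = 0
With fR = 1.29×10⁻⁴ × 318×10³ m = 40.9 m/s:
V = [fR − √((fR)² − 4 fR V_g)]/2 = [40.9 − √(40.9² − 4×40.9×8.85)]/2 = 12.9 m/s
Supergeostrophic (V > V_g = 8.85 m/s), as expected around a high.

12.9 m/s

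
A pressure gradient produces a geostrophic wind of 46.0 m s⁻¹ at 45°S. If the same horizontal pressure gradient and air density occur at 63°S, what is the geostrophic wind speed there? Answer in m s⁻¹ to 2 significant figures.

With the same pressure gradient and density, V_g ∝ 1/f ∝ 1/sin φ.
V₂ = V₁ · sin φ₁ / sin φ₂ = 46.0 × sin 45° / sin 63°
V₂ = 46.0 × 0.7071/0.8910 = 37 m s⁻¹

37 m s⁻¹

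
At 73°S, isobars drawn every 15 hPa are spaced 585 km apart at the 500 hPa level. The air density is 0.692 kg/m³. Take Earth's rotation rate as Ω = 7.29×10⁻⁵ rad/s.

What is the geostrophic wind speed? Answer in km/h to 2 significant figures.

96 km/h

Coriolis parameter at 73°S:
f = 2Ω sin φ = 2 × 7.29×10⁻⁵ × sin 73° = 1.39×10⁻⁴ s⁻¹
Pressure gradient: |∂P/∂n| = 1500 Pa / 585000 m = 2.56×10⁻³ Pa/m
Geostrophic balance (pressure-gradient force = Coriolis force):
V_g = (1/(fρ)) |∂P/∂n| = 2.56×10⁻³ / (1.39×10⁻⁴ × 0.692) = 26.6 m/s
Converting: 26.6 m/s × 3.6 = 96 km/h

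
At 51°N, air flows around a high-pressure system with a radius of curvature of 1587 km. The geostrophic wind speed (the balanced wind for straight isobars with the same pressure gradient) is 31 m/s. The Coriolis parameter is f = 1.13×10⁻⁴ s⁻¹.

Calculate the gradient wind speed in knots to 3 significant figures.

77.5 knots

Around a high, pressure-gradient force acts outward with centrifugal, so Coriolis balances both:
fV = (1/ρ)|∂P/∂n| + V²/R  →  V² − fR·V + fR·V_g = 0
With fR = 1.13×10⁻⁴ × 1587×10³ m = 179 m/s:
V = [fR − √((fR)² − 4 fR V_g)]/2 = [179 − √(179² − 4×179×31)]/2 = 39.9 m/s
Supergeostrophic (V > V_g = 31 m/s), as expected around a high.
Converting: 39.9 m/s × 1.944 = 77.5 knots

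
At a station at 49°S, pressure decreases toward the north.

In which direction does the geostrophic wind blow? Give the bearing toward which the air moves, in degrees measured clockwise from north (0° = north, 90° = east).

270°

The pressure-gradient force points toward the north (bearing 000°).
Geostrophic balance: in the Southern Hemisphere the Coriolis force deflects motion to the left, so the geostrophic wind blows 90° to the left of the pressure-gradient force (low pressure on the right).
Rotating 000° by 90° counterclockwise gives 270° — the wind blows toward the west.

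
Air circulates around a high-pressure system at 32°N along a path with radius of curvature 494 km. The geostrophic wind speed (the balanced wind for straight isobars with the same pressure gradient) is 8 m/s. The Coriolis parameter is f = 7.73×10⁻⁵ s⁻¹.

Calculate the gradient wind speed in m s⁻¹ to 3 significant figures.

11.4 m s⁻¹

Around a high, pressure-gradient force acts outward with centrifugal, so Coriolis balances both:
fV = (1/ρ)|∂P/∂n| + V²/R  →  V² − fR·V + fR·V_g = 0
With fR = 7.73×10⁻⁵ × 494×10³ m = 38.2 m/s:
V = [fR − √((fR)² − 4 fR V_g)]/2 = [38.2 − √(38.2² − 4×38.2×8)]/2 = 11.4 m/s
Supergeostrophic (V > V_g = 8 m/s), as expected around a high.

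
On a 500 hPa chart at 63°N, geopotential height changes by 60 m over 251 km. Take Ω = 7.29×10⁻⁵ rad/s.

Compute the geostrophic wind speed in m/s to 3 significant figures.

Coriolis parameter at 63°N:
f = 2Ω sin φ = 2 × 7.29×10⁻⁵ × sin 63° = 1.30×10⁻⁴ s⁻¹
Height gradient: |∂Z/∂n| = 60 m / 251000 m = 2.39×10⁻⁴
On a pressure surface, geostrophic balance gives V_g = (g/f)|∂Z/∂n|:
V_g = 9.81 × 2.39×10⁻⁴ / 1.30×10⁻⁴ = 18.1 m/s

18.1 m/s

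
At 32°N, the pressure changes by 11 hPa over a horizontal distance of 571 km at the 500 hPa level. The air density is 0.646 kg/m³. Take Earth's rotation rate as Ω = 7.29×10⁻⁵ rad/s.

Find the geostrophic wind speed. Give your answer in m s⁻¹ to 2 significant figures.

Coriolis parameter at 32°N:
f = 2Ω sin φ = 2 × 7.29×10⁻⁵ × sin 32° = 7.73×10⁻⁵ s⁻¹
Pressure gradient: |∂P/∂n| = 1100 Pa / 571000 m = 1.93×10⁻³ Pa/m
Geostrophic balance (pressure-gradient force = Coriolis force):
V_g = (1/(fρ)) |∂P/∂n| = 1.93×10⁻³ / (7.73×10⁻⁵ × 0.646) = 38.6 m/s

39 m s⁻¹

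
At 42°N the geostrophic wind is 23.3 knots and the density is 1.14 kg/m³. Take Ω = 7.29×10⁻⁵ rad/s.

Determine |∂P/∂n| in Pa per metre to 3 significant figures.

Coriolis parameter at 42°N:
f = 2Ω sin φ = 2 × 7.29×10⁻⁵ × sin 42° = 9.76×10⁻⁵ s⁻¹
Wind speed in SI: 23.3 knots = 12.0 m/s
Geostrophic balance rearranged: |∂P/∂n| = f ρ V_g
|∂P/∂n| = 9.76×10⁻⁵ × 1.14 × 12.0 = 1.33×10⁻³ Pa/m

1.33×10⁻³ Pa/m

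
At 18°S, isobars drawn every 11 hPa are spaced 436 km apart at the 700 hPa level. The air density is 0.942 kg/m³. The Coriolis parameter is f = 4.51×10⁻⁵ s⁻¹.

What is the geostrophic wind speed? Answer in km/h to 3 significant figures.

Pressure gradient: |∂P/∂n| = 1100 Pa / 436000 m = 2.52×10⁻³ Pa/m
Geostrophic balance (pressure-gradient force = Coriolis force):
V_g = (1/(fρ)) |∂P/∂n| = 2.52×10⁻³ / (4.51×10⁻⁵ × 0.942) = 59.4 m/s
Converting: 59.4 m/s × 3.6 = 214 km/h

214 km/h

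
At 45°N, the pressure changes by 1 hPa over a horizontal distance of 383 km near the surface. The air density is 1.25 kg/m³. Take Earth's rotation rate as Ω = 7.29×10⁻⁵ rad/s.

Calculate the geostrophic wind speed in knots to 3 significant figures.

3.94 knots

Coriolis parameter at 45°N:
f = 2Ω sin φ = 2 × 7.29×10⁻⁵ × sin 45° = 1.03×10⁻⁴ s⁻¹
Pressure gradient: |∂P/∂n| = 100 Pa / 383000 m = 2.61×10⁻⁴ Pa/m
Geostrophic balance (pressure-gradient force = Coriolis force):
V_g = (1/(fρ)) |∂P/∂n| = 2.61×10⁻⁴ / (1.03×10⁻⁴ × 1.25) = 2.03 m/s
Converting: 2.03 m/s × 1.944 = 3.94 knots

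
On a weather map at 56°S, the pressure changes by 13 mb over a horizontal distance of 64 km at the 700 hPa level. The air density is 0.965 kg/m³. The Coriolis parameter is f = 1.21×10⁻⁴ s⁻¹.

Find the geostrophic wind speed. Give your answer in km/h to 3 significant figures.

626 km/h

Pressure gradient: |∂P/∂n| = 1300 Pa / 64000 m = 2.03×10⁻² Pa/m
Geostrophic balance (pressure-gradient force = Coriolis force):
V_g = (1/(fρ)) |∂P/∂n| = 2.03×10⁻² / (1.21×10⁻⁴ × 0.965) = 174 m/s
Converting: 174 m/s × 3.6 = 626 km/h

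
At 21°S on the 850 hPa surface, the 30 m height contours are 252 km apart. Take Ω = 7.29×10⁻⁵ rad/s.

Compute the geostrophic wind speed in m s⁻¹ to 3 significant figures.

Coriolis parameter at 21°S:
f = 2Ω sin φ = 2 × 7.29×10⁻⁵ × sin 21° = 5.23×10⁻⁵ s⁻¹
Height gradient: |∂Z/∂n| = 30 m / 252000 m = 1.19×10⁻⁴
On a pressure surface, geostrophic balance gives V_g = (g/f)|∂Z/∂n|:
V_g = 9.81 × 1.19×10⁻⁴ / 5.23×10⁻⁵ = 22.4 m/s

22.4 m s⁻¹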